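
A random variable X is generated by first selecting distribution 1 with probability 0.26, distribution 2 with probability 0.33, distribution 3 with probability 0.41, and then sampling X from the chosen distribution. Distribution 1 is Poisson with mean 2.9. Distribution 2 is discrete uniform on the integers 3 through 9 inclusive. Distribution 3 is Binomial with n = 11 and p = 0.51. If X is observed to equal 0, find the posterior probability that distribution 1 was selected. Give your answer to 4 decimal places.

0.9889

Likelihoods P(X=0 | ·): 1: 0.0550232; 2: 0; 3: 0.000390982.
Posterior ∝ prior × likelihood. Numerator for 1: 0.26·0.0550232 = 0.014306.
Normalizing constant: 0.26·0.0550232 + 0.33·0 + 0.41·0.000390982 = 0.0144663.
P(1 | observation) = 0.014306 / 0.0144663 = 0.988919.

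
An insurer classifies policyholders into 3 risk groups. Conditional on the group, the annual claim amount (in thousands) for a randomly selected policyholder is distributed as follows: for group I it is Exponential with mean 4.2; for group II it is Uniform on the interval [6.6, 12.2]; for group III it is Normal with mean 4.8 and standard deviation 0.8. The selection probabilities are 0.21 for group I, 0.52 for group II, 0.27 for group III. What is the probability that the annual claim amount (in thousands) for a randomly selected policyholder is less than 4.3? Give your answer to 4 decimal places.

Conditional on each group, P(X < 4.3): I: 0.640776; II: 0; III: 0.265986.
By total probability, P(X < 4.3) = 0.21·0.640776 + 0.52·0 + 0.27·0.265986 = 0.206379.

0.2064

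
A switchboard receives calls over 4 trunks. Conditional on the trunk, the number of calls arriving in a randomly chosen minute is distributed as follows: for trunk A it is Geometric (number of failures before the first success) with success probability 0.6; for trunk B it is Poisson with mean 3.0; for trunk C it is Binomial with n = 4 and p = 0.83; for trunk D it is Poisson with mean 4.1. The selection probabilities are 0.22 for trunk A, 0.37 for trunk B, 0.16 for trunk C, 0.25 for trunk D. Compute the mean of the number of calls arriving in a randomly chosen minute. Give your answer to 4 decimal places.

Component means — A: 0.666667; B: 3; C: 3.32; D: 4.1.
E[X] = 0.22·0.666667 + 0.37·3 + 0.16·3.32 + 0.25·4.1 = 2.81287.

2.8129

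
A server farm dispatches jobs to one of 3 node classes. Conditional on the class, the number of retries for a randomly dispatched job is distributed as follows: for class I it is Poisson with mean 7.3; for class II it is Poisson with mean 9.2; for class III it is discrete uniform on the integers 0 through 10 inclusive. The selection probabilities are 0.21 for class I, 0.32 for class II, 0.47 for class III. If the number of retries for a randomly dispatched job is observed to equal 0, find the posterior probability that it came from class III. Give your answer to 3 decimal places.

0.996

Likelihoods P(X=0 | ·): I: 0.000675539; II: 0.000101039; III: 0.0909091.
Posterior ∝ prior × likelihood. Numerator for III: 0.47·0.0909091 = 0.0427273.
Normalizing constant: 0.21·0.000675539 + 0.32·0.000101039 + 0.47·0.0909091 = 0.0429015.
P(III | observation) = 0.0427273 / 0.0429015 = 0.99594.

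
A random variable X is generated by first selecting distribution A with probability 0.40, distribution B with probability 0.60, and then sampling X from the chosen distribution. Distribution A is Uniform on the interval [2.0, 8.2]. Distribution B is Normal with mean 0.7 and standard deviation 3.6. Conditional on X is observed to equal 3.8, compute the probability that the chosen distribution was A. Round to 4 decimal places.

0.5843

Likelihoods f(3.8 | ·): A: 0.16129; B: 0.0764875.
Posterior ∝ prior × likelihood. Numerator for A: 0.4·0.16129 = 0.0645161.
Normalizing constant: 0.4·0.16129 + 0.6·0.0764875 = 0.110409.
P(A | observation) = 0.0645161 / 0.110409 = 0.58434.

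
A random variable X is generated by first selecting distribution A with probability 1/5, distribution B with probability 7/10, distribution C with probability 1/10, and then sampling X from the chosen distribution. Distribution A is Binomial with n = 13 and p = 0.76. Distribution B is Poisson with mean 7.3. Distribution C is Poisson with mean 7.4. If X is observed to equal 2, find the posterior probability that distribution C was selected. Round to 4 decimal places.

Likelihoods P(X=2 | ·): A: 6.8556e-06; B: 0.0179997; C: 0.0167361.
Posterior ∝ prior × likelihood. Numerator for C: 0.1·0.0167361 = 0.00167361.
Normalizing constant: 0.2·6.8556e-06 + 0.7·0.0179997 + 0.1·0.0167361 = 0.0142748.
P(C | observation) = 0.00167361 / 0.0142748 = 0.117242.

0.1172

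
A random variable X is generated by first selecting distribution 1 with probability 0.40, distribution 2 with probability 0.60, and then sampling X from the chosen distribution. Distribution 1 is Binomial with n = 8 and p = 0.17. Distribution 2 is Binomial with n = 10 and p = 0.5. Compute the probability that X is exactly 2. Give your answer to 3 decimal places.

Conditional on each component, P(X = 2): 1: 0.26456; 2: 0.0439453.
By total probability, P(X = 2) = 0.4·0.26456 + 0.6·0.0439453 = 0.132191.

0.132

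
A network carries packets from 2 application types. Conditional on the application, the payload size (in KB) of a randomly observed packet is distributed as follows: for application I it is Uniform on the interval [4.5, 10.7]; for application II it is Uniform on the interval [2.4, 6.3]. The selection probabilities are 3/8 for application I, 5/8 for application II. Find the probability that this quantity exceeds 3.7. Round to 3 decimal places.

0.792

Conditional on each application, P(X > 3.7): I: 1; II: 0.666667.
By total probability, P(X > 3.7) = 0.375·1 + 0.625·0.666667 = 0.791667.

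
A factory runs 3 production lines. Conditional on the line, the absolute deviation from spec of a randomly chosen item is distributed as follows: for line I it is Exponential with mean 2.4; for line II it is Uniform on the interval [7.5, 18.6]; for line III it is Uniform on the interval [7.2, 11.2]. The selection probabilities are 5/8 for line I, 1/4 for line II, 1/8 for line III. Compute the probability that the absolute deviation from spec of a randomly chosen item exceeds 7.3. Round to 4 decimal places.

Conditional on each line, P(X > 7.3): I: 0.0477552; II: 1; III: 0.975.
By total probability, P(X > 7.3) = 0.625·0.0477552 + 0.25·1 + 0.125·0.975 = 0.401722.

0.4017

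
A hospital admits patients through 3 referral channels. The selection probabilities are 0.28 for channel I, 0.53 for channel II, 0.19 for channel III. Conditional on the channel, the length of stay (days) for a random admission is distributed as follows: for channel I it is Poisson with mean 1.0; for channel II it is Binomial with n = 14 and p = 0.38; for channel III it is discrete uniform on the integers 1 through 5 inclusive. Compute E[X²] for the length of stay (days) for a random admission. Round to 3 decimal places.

19.398

For each component E[X²] = Var + (mean)², giving I: 2; II: 31.6008; III: 11.
Overall E[X²] = 0.28·2 + 0.53·31.6008 + 0.19·11 = 19.3984.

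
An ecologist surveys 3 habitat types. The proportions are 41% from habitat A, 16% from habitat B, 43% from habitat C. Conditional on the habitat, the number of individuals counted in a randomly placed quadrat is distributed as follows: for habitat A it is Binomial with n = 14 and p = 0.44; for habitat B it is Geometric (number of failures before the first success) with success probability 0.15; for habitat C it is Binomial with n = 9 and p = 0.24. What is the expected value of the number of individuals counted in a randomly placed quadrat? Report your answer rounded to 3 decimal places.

4.361

Component means — A: 6.16; B: 5.66667; C: 2.16.
E[X] = 0.41·6.16 + 0.16·5.66667 + 0.43·2.16 = 4.36107.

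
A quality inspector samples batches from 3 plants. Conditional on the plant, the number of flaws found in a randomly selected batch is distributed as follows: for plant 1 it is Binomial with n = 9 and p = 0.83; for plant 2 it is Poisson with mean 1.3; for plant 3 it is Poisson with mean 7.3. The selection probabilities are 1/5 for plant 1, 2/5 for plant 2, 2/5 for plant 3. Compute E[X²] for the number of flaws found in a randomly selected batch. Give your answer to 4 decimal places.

For each component E[X²] = Var + (mean)², giving 1: 57.0708; 2: 2.99; 3: 60.59.
Overall E[X²] = 0.2·57.0708 + 0.4·2.99 + 0.4·60.59 = 36.8462.

36.8462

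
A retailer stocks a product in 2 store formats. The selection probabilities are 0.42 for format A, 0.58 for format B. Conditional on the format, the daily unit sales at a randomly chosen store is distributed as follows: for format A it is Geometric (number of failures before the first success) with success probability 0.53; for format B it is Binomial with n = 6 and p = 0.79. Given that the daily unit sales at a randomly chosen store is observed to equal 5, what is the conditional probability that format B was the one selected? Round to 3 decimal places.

Likelihoods P(X=5 | ·): A: 0.0121553; B: 0.387709.
Posterior ∝ prior × likelihood. Numerator for B: 0.58·0.387709 = 0.224871.
Normalizing constant: 0.42·0.0121553 + 0.58·0.387709 = 0.229977.
P(B | observation) = 0.224871 / 0.229977 = 0.977801.

0.978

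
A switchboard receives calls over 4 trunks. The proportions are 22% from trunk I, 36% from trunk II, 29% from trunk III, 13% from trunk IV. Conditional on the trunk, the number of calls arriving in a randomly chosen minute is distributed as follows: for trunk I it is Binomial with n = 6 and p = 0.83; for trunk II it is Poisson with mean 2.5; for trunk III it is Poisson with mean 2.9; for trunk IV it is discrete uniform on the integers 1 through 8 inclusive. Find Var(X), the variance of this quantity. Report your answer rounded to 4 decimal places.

Per component, I: μ=4.98, E[X²]=25.647; II: μ=2.5, E[X²]=8.75; III: μ=2.9, E[X²]=11.31; IV: μ=4.5, E[X²]=25.5.
E[X] = 0.22·4.98 + 0.36·2.5 + 0.29·2.9 + 0.13·4.5 = 3.4216.
E[X²] = 0.22·25.647 + 0.36·8.75 + 0.29·11.31 + 0.13·25.5 = 15.3872.
Var(X) = E[X²] − (E[X])² = 15.3872 − 11.7073 = 3.67989.

3.6799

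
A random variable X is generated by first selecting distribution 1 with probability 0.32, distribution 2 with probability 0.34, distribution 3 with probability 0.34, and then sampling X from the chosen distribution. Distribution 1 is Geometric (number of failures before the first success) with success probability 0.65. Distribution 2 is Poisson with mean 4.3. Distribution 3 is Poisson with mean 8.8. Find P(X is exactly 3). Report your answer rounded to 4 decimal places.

Conditional on each component, P(X = 3): 1: 0.0278687; 2: 0.179799; 3: 0.0171201.
By total probability, P(X = 3) = 0.32·0.0278687 + 0.34·0.179799 + 0.34·0.0171201 = 0.0758706.

0.0759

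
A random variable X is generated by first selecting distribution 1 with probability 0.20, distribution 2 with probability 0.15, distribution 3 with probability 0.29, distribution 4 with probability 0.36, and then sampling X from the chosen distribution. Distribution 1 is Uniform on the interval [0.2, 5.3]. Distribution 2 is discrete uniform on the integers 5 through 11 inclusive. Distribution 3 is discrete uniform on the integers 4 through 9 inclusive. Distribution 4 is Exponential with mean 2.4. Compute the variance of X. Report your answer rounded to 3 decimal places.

9.151

Per component, 1: μ=2.75, E[X²]=9.73; 2: μ=8, E[X²]=68; 3: μ=6.5, E[X²]=45.1667; 4: μ=2.4, E[X²]=11.52.
E[X] = 0.2·2.75 + 0.15·8 + 0.29·6.5 + 0.36·2.4 = 4.499.
E[X²] = 0.2·9.73 + 0.15·68 + 0.29·45.1667 + 0.36·11.52 = 29.3915.
Var(X) = E[X²] − (E[X])² = 29.3915 − 20.241 = 9.15053.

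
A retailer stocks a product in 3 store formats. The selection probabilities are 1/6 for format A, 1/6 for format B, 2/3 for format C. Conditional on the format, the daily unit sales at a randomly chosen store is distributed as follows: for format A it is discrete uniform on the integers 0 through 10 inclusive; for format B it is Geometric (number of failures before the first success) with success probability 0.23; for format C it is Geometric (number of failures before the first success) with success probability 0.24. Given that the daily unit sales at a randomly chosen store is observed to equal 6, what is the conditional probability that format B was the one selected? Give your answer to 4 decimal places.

Likelihoods P(X=6 | ·): A: 0.0909091; B: 0.0479371; C: 0.046248.
Posterior ∝ prior × likelihood. Numerator for B: 0.166667·0.0479371 = 0.00798952.
Normalizing constant: 0.166667·0.0909091 + 0.166667·0.0479371 + 0.666667·0.046248 = 0.053973.
P(B | observation) = 0.00798952 / 0.053973 = 0.148028.

0.1480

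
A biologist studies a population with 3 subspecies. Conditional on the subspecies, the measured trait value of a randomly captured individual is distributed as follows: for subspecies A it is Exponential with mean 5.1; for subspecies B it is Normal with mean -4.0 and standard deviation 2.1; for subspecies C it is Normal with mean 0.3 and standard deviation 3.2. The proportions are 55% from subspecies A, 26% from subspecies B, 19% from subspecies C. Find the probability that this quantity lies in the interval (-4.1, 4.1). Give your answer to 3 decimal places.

0.590

Conditional on each subspecies, P(-4.1 < X < 4.1): A: 0.55243; B: 0.518933; C: 0.797919.
By total probability, P(-4.1 < X < 4.1) = 0.55·0.55243 + 0.26·0.518933 + 0.19·0.797919 = 0.590363.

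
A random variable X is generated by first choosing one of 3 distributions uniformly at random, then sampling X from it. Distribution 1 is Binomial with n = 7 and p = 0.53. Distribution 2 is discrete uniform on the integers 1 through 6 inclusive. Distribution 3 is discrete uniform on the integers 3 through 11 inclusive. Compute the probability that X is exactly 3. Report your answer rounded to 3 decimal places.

Conditional on each component, P(X = 3): 1: 0.254265; 2: 0.166667; 3: 0.111111.
By total probability, P(X = 3) = 0.333333·0.254265 + 0.333333·0.166667 + 0.333333·0.111111 = 0.177348.

0.177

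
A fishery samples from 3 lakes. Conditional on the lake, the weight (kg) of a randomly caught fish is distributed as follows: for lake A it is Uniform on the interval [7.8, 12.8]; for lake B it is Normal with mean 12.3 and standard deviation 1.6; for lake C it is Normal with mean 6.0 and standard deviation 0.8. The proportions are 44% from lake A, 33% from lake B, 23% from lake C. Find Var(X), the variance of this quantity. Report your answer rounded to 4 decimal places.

Per component, A: μ=10.3, E[X²]=108.173; B: μ=12.3, E[X²]=153.85; C: μ=6, E[X²]=36.64.
E[X] = 0.44·10.3 + 0.33·12.3 + 0.23·6 = 9.971.
E[X²] = 0.44·108.173 + 0.33·153.85 + 0.23·36.64 = 106.794.
Var(X) = E[X²] − (E[X])² = 106.794 − 99.4208 = 7.37313.

7.3731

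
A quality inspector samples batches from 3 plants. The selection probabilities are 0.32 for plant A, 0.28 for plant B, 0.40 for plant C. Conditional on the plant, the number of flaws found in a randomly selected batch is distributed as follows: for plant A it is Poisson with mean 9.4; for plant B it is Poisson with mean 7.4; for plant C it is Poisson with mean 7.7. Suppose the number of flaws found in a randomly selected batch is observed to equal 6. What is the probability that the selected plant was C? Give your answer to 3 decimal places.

Likelihoods P(X=6 | ·): A: 0.0792623; B: 0.139405; C: 0.131082.
Posterior ∝ prior × likelihood. Numerator for C: 0.4·0.131082 = 0.052433.
Normalizing constant: 0.32·0.0792623 + 0.28·0.139405 + 0.4·0.131082 = 0.11683.
P(C | observation) = 0.052433 / 0.11683 = 0.448796.

0.449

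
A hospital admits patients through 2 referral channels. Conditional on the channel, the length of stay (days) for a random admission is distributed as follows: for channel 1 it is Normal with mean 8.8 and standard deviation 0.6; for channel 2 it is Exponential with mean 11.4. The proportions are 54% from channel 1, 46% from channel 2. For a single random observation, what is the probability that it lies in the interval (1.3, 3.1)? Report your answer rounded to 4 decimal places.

Conditional on each channel, P(1.3 < X < 3.1): 1: 0; 2: 0.130319.
By total probability, P(1.3 < X < 3.1) = 0.54·0 + 0.46·0.130319 = 0.0599467.

0.0599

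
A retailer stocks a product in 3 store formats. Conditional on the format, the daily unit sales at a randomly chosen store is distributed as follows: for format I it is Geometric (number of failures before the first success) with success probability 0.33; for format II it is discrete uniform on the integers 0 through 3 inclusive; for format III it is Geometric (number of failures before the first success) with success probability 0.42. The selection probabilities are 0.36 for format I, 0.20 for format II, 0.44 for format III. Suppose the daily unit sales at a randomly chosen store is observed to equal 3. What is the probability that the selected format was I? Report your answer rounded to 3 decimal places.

0.293

Likelihoods P(X=3 | ·): I: 0.0992518; II: 0.25; III: 0.081947.
Posterior ∝ prior × likelihood. Numerator for I: 0.36·0.0992518 = 0.0357306.
Normalizing constant: 0.36·0.0992518 + 0.2·0.25 + 0.44·0.081947 = 0.121787.
P(I | observation) = 0.0357306 / 0.121787 = 0.293386.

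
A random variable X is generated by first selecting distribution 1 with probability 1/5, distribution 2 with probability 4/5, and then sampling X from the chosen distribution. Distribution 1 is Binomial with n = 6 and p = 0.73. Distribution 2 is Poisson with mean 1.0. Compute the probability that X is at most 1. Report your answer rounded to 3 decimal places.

Conditional on each component, P(X ≤ 1): 1: 0.00667224; 2: 0.735759.
By total probability, P(X ≤ 1) = 0.2·0.00667224 + 0.8·0.735759 = 0.589942.

0.590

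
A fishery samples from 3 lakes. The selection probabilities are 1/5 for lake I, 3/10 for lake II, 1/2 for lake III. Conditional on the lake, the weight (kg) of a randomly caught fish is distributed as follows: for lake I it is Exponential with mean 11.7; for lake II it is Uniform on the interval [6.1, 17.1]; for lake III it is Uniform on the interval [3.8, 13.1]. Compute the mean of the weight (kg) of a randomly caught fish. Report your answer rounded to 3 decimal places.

10.045

Component means — I: 11.7; II: 11.6; III: 8.45.
E[X] = 0.2·11.7 + 0.3·11.6 + 0.5·8.45 = 10.045.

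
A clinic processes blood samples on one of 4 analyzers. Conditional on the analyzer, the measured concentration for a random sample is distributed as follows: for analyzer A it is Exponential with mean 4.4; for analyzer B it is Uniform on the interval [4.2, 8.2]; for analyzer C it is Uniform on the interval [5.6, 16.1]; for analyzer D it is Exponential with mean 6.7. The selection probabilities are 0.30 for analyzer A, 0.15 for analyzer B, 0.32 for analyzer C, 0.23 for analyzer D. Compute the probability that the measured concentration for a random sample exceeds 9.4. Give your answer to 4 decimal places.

Conditional on each analyzer, P(X > 9.4): A: 0.118083; B: 0; C: 0.638095; D: 0.245862.
By total probability, P(X > 9.4) = 0.3·0.118083 + 0.15·0 + 0.32·0.638095 + 0.23·0.245862 = 0.296164.

0.2962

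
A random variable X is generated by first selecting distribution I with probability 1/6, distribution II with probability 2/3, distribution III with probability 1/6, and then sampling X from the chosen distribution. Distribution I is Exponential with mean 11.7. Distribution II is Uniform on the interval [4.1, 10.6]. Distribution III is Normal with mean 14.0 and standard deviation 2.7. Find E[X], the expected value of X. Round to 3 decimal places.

9.183

Component means — I: 11.7; II: 7.35; III: 14.
E[X] = 0.166667·11.7 + 0.666667·7.35 + 0.166667·14 = 9.18333.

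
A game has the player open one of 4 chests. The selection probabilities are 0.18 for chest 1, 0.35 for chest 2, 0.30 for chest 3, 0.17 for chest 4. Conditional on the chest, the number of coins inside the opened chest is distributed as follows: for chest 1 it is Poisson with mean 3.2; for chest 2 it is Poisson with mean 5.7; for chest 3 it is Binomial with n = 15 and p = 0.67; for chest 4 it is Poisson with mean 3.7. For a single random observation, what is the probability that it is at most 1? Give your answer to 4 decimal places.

0.0584

Conditional on each chest, P(X ≤ 1): 1: 0.171201; 2: 0.022418; 3: 1.88535e-06; 4: 0.116201.
By total probability, P(X ≤ 1) = 0.18·0.171201 + 0.35·0.022418 + 0.3·1.88535e-06 + 0.17·0.116201 = 0.0584172.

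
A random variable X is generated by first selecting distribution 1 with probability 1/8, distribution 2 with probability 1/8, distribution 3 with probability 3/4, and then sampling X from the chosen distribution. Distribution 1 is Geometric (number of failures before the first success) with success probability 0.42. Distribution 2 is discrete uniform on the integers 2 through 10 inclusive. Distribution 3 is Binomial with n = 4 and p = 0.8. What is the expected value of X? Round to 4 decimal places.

3.3226

Component means — 1: 1.38095; 2: 6; 3: 3.2.
E[X] = 0.125·1.38095 + 0.125·6 + 0.75·3.2 = 3.32262.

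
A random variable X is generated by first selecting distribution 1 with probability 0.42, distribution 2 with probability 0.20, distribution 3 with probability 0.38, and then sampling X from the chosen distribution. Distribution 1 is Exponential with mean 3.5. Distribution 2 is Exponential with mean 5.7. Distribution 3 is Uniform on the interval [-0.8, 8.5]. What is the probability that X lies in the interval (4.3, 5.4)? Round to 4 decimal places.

Conditional on each component, P(4.3 < X < 5.4): 1: 0.078941; 2: 0.0825392; 3: 0.11828.
By total probability, P(4.3 < X < 5.4) = 0.42·0.078941 + 0.2·0.0825392 + 0.38·0.11828 = 0.0946093.

0.0946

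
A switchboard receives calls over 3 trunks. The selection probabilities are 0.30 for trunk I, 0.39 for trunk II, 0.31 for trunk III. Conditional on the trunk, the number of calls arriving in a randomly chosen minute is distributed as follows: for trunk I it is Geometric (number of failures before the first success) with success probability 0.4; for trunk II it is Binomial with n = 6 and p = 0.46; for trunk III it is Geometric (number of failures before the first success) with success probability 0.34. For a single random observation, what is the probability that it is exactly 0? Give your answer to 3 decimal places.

Conditional on each trunk, P(X = 0): I: 0.4; II: 0.0247949; III: 0.34.
By total probability, P(X = 0) = 0.3·0.4 + 0.39·0.0247949 + 0.31·0.34 = 0.23507.

0.235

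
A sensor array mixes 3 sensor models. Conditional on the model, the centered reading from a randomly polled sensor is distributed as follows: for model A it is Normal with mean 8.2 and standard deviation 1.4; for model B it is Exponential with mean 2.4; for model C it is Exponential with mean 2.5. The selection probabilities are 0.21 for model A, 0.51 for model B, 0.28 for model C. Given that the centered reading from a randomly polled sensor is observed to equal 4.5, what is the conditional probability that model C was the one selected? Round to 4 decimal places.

Likelihoods f(4.5 | ·): A: 0.00867112; B: 0.0638979; C: 0.0661196.
Posterior ∝ prior × likelihood. Numerator for C: 0.28·0.0661196 = 0.0185135.
Normalizing constant: 0.21·0.00867112 + 0.51·0.0638979 + 0.28·0.0661196 = 0.0529223.
P(C | observation) = 0.0185135 / 0.0529223 = 0.349823.

0.3498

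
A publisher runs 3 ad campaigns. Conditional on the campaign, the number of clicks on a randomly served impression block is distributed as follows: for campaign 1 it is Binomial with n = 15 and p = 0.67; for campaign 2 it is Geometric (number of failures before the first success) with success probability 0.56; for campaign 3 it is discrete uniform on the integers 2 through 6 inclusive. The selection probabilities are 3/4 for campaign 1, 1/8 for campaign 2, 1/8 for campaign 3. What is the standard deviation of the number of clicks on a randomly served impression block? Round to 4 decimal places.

Per component, 1: μ=10.05, E[X²]=104.319; 2: μ=0.785714, E[X²]=2.02041; 3: μ=4, E[X²]=18.
E[X] = 0.75·10.05 + 0.125·0.785714 + 0.125·4 = 8.13571.
E[X²] = 0.75·104.319 + 0.125·2.02041 + 0.125·18 = 80.7418.
Var(X) = E[X²] − (E[X])² = 80.7418 − 66.1898 = 14.552.
SD(X) = √14.552 = 3.8147.

3.8147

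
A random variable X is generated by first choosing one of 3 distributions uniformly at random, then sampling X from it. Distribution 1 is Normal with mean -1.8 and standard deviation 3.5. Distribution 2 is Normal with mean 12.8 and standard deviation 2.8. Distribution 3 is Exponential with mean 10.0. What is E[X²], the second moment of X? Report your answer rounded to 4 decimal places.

129.0567

For each component E[X²] = Var + (mean)², giving 1: 15.49; 2: 171.68; 3: 200.
Overall E[X²] = 0.333333·15.49 + 0.333333·171.68 + 0.333333·200 = 129.057.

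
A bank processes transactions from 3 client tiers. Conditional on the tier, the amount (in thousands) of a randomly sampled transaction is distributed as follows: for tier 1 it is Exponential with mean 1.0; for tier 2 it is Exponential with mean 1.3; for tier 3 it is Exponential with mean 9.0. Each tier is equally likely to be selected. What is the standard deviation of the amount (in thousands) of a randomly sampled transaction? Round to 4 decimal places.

6.4502

Per component, 1: μ=1, E[X²]=2; 2: μ=1.3, E[X²]=3.38; 3: μ=9, E[X²]=162.
E[X] = 0.333333·1 + 0.333333·1.3 + 0.333333·9 = 3.76667.
E[X²] = 0.333333·2 + 0.333333·3.38 + 0.333333·162 = 55.7933.
Var(X) = E[X²] − (E[X])² = 55.7933 − 14.1878 = 41.6056.
SD(X) = √41.6056 = 6.45024.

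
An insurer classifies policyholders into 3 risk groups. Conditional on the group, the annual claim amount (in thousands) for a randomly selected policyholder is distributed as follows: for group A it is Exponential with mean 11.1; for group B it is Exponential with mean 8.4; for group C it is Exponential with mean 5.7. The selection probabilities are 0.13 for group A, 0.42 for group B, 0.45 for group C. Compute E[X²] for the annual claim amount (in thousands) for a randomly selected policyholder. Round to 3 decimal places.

For each component E[X²] = Var + (mean)², giving A: 246.42; B: 141.12; C: 64.98.
Overall E[X²] = 0.13·246.42 + 0.42·141.12 + 0.45·64.98 = 120.546.

120.546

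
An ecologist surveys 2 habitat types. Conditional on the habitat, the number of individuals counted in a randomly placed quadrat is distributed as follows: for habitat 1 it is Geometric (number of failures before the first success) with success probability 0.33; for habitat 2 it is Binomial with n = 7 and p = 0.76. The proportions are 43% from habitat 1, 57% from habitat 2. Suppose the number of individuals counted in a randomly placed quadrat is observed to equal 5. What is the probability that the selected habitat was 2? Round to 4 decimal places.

0.9012

Likelihoods P(X=5 | ·): 1: 0.0445541; 2: 0.306697.
Posterior ∝ prior × likelihood. Numerator for 2: 0.57·0.306697 = 0.174817.
Normalizing constant: 0.43·0.0445541 + 0.57·0.306697 = 0.193976.
P(2 | observation) = 0.174817 / 0.193976 = 0.901234.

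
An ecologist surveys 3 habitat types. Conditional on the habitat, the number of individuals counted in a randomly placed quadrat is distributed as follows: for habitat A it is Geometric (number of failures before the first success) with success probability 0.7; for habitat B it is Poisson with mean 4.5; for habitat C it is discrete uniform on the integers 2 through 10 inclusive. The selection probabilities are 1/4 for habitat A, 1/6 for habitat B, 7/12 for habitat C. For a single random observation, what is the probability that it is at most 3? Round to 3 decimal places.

0.435

Conditional on each habitat, P(X ≤ 3): A: 0.9919; B: 0.342296; C: 0.222222.
By total probability, P(X ≤ 3) = 0.25·0.9919 + 0.166667·0.342296 + 0.583333·0.222222 = 0.434654.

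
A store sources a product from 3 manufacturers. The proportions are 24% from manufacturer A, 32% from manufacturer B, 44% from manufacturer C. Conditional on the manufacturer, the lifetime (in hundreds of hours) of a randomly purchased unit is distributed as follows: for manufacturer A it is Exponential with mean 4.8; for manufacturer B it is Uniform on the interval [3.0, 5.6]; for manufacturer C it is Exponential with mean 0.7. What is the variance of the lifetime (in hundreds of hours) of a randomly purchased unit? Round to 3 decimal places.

Per component, A: μ=4.8, E[X²]=46.08; B: μ=4.3, E[X²]=19.0533; C: μ=0.7, E[X²]=0.98.
E[X] = 0.24·4.8 + 0.32·4.3 + 0.44·0.7 = 2.836.
E[X²] = 0.24·46.08 + 0.32·19.0533 + 0.44·0.98 = 17.5875.
Var(X) = E[X²] − (E[X])² = 17.5875 − 8.0429 = 9.54457.

9.545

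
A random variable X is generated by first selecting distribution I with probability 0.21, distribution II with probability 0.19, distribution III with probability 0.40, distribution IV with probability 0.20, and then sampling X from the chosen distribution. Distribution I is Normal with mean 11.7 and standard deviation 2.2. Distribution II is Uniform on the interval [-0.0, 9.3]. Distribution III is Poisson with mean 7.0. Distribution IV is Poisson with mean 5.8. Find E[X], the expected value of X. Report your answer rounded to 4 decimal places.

7.3005

Component means — I: 11.7; II: 4.65; III: 7; IV: 5.8.
E[X] = 0.21·11.7 + 0.19·4.65 + 0.4·7 + 0.2·5.8 = 7.3005.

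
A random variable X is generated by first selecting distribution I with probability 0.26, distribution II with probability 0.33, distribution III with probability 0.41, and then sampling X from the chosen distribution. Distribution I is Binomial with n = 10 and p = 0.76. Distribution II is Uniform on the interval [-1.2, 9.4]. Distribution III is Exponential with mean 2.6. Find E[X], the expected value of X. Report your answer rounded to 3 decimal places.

Component means — I: 7.6; II: 4.1; III: 2.6.
E[X] = 0.26·7.6 + 0.33·4.1 + 0.41·2.6 = 4.395.

4.395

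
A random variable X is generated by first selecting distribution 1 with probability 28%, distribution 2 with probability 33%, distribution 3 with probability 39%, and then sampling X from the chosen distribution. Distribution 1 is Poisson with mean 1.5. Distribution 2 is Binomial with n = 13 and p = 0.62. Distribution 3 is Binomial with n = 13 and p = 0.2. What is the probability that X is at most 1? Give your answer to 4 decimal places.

0.2473

Conditional on each component, P(X ≤ 1): 1: 0.557825; 2: 7.65148e-05; 3: 0.233646.
By total probability, P(X ≤ 1) = 0.28·0.557825 + 0.33·7.65148e-05 + 0.39·0.233646 = 0.247338.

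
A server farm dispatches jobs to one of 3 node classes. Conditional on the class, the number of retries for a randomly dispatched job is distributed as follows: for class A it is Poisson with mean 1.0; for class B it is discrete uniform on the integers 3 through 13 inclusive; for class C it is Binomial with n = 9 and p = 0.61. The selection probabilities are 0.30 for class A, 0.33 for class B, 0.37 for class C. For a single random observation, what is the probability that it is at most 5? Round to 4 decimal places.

0.5719

Conditional on each class, P(X ≤ 5): A: 0.999406; B: 0.272727; C: 0.492217.
By total probability, P(X ≤ 5) = 0.3·0.999406 + 0.33·0.272727 + 0.37·0.492217 = 0.571942.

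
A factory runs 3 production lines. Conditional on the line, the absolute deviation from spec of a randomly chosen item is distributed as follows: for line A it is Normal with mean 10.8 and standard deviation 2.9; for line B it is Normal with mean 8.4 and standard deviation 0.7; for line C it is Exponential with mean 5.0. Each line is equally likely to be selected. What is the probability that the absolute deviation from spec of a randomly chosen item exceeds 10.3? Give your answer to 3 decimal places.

Conditional on each line, P(X > 10.3): A: 0.568444; B: 0.00332094; C: 0.127454.
By total probability, P(X > 10.3) = 0.333333·0.568444 + 0.333333·0.00332094 + 0.333333·0.127454 = 0.233073.

0.233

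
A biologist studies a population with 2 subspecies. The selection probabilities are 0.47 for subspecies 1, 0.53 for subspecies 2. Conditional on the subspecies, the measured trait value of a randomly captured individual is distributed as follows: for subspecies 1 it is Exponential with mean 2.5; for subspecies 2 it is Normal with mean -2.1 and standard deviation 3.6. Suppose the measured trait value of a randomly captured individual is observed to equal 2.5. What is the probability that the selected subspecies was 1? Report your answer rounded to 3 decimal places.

0.727

Likelihoods f(2.5 | ·): 1: 0.147152; 2: 0.0489855.
Posterior ∝ prior × likelihood. Numerator for 1: 0.47·0.147152 = 0.0691613.
Normalizing constant: 0.47·0.147152 + 0.53·0.0489855 = 0.0951237.
P(1 | observation) = 0.0691613 / 0.0951237 = 0.727068.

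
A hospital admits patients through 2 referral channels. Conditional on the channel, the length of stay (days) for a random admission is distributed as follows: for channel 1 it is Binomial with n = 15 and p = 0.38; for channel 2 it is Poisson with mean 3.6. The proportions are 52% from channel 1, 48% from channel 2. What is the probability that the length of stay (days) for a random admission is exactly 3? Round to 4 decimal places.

0.1439

Conditional on each channel, P(X = 3): 1: 0.0805494; 2: 0.212469.
By total probability, P(X = 3) = 0.52·0.0805494 + 0.48·0.212469 = 0.143871.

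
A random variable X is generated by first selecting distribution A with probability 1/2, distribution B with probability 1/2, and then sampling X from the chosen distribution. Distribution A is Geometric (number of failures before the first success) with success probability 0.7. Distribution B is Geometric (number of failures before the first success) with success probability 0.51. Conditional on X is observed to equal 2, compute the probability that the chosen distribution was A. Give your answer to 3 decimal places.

Likelihoods P(X=2 | ·): A: 0.063; B: 0.122451.
Posterior ∝ prior × likelihood. Numerator for A: 0.5·0.063 = 0.0315.
Normalizing constant: 0.5·0.063 + 0.5·0.122451 = 0.0927255.
P(A | observation) = 0.0315 / 0.0927255 = 0.339712.

0.340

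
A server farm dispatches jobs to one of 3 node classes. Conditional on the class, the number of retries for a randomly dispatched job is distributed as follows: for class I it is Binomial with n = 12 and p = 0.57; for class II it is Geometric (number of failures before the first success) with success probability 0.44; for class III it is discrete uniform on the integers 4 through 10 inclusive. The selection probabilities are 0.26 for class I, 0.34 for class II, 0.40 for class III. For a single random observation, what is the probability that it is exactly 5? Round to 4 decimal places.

0.0991

Conditional on each class, P(X = 5): I: 0.129532; II: 0.0242322; III: 0.142857.
By total probability, P(X = 5) = 0.26·0.129532 + 0.34·0.0242322 + 0.4·0.142857 = 0.0990602.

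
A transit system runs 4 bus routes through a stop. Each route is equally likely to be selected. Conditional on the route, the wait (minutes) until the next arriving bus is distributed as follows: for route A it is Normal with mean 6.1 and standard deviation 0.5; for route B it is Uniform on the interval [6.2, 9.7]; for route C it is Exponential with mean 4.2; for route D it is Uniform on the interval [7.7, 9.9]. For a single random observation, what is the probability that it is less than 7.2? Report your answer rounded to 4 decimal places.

0.5229

Conditional on each route, P(X < 7.2): A: 0.986097; B: 0.285714; C: 0.819908; D: 0.
By total probability, P(X < 7.2) = 0.25·0.986097 + 0.25·0.285714 + 0.25·0.819908 + 0.25·0 = 0.52293.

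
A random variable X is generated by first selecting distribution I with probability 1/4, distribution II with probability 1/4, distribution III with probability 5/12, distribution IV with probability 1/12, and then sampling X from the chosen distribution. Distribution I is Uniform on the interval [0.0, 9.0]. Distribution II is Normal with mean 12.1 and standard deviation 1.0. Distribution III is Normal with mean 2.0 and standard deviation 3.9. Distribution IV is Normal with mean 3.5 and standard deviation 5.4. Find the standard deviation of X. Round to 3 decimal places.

Per component, I: μ=4.5, E[X²]=27; II: μ=12.1, E[X²]=147.41; III: μ=2, E[X²]=19.21; IV: μ=3.5, E[X²]=41.41.
E[X] = 0.25·4.5 + 0.25·12.1 + 0.416667·2 + 0.0833333·3.5 = 5.275.
E[X²] = 0.25·27 + 0.25·147.41 + 0.416667·19.21 + 0.0833333·41.41 = 55.0575.
Var(X) = E[X²] − (E[X])² = 55.0575 − 27.8256 = 27.2319.
SD(X) = √27.2319 = 5.21842.

5.218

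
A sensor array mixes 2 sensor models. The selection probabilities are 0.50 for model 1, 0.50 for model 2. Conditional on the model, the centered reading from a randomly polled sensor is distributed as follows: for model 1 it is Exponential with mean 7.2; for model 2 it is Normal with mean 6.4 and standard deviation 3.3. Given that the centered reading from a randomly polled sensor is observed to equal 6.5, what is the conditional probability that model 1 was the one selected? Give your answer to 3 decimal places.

0.318

Likelihoods f(6.5 | ·): 1: 0.0563114; 2: 0.120836.
Posterior ∝ prior × likelihood. Numerator for 1: 0.5·0.0563114 = 0.0281557.
Normalizing constant: 0.5·0.0563114 + 0.5·0.120836 = 0.0885737.
P(1 | observation) = 0.0281557 / 0.0885737 = 0.317878.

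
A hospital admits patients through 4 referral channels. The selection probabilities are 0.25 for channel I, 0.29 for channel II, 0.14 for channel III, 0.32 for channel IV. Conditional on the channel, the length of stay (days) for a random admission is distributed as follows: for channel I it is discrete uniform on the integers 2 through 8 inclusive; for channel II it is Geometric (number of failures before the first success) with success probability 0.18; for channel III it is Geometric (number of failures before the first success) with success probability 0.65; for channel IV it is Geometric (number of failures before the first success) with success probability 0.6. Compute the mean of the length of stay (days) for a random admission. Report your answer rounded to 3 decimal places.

2.860

Component means — I: 5; II: 4.55556; III: 0.538462; IV: 0.666667.
E[X] = 0.25·5 + 0.29·4.55556 + 0.14·0.538462 + 0.32·0.666667 = 2.85983.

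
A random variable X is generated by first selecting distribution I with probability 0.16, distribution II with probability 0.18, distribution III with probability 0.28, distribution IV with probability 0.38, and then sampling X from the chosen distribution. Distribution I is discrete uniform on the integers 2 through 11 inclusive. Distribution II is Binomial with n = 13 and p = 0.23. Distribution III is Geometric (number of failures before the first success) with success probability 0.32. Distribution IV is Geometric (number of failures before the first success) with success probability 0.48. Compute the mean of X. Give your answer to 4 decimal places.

2.5849

Component means — I: 6.5; II: 2.99; III: 2.125; IV: 1.08333.
E[X] = 0.16·6.5 + 0.18·2.99 + 0.28·2.125 + 0.38·1.08333 = 2.58487.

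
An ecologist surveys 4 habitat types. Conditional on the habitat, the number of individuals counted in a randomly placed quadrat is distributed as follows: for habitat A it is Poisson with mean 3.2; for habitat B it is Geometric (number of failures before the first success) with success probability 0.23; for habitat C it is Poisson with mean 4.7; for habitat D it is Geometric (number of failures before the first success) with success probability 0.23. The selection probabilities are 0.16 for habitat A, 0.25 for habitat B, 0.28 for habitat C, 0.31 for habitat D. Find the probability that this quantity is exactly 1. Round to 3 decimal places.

0.132

Conditional on each habitat, P(X = 1): A: 0.130439; B: 0.1771; C: 0.0427478; D: 0.1771.
By total probability, P(X = 1) = 0.16·0.130439 + 0.25·0.1771 + 0.28·0.0427478 + 0.31·0.1771 = 0.132016.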